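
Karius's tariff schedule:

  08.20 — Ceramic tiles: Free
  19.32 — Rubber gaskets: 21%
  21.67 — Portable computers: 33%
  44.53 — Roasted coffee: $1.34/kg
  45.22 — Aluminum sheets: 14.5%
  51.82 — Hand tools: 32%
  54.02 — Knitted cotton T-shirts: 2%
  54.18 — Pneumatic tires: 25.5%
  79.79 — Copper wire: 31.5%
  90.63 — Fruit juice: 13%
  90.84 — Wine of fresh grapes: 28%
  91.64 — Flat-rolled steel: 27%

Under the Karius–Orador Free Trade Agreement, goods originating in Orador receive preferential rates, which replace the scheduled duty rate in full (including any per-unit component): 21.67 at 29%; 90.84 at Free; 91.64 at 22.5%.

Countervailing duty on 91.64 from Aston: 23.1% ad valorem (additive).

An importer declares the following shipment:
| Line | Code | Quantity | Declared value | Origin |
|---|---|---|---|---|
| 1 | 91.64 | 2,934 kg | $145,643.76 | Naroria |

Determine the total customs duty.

Line 1 (91.64, Naroria, 2,934 kg, $145,643.76):
Base rate for 91.64 is 27%.
91.64 has an FTA preferential rate, but origin Naroria is not Orador; base rate stands.
The additional-duty order on 91.64 targets Aston, not Naroria; it does not apply.
Duty = $145,643.76 × 27% = $39,323.82.

$39,323.82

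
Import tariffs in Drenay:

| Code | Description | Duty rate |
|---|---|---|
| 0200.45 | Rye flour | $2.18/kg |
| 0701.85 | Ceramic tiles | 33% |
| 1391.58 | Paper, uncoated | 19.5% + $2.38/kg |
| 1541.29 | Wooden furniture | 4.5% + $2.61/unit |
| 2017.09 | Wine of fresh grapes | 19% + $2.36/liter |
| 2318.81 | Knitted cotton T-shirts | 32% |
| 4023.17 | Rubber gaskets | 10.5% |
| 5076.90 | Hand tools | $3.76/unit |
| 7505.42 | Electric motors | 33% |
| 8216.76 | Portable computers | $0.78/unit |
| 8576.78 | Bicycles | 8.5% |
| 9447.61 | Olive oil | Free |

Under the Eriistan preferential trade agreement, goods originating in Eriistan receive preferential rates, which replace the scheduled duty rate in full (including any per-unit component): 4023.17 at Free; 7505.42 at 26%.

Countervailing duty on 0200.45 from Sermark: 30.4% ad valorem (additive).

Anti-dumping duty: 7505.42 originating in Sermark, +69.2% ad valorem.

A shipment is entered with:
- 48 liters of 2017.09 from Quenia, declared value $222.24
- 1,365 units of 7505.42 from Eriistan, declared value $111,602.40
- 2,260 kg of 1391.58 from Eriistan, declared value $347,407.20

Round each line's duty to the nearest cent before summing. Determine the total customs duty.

Line 1 (2017.09, Quenia, 48 liters, $222.24):
Base rate for 2017.09 is 19% + $2.36/liter.
Duty = $222.24 × 19% + 48 × $2.36 = $155.51.
Line 2 (7505.42, Eriistan, 1,365 units, $111,602.40):
Base rate for 7505.42 is 33%.
Origin Eriistan qualifies under the Drenay–Eriistan agreement and 7505.42 is covered: preferential rate 26% applies instead.
The additional-duty order on 7505.42 targets Sermark, not Eriistan; it does not apply.
Duty = $111,602.40 × 26% = $29,016.62.
Line 3 (1391.58, Eriistan, 2,260 kg, $347,407.20):
Base rate for 1391.58 is 19.5% + $2.38/kg.
Origin Eriistan is the FTA partner but 1391.58 is not on the preference list; base rate stands.
Duty = $347,407.20 × 19.5% + 2,260 × $2.38 = $73,123.20.
Total = $155.51 + $29,016.62 + $73,123.20 = $102,295.33.

$102,295.33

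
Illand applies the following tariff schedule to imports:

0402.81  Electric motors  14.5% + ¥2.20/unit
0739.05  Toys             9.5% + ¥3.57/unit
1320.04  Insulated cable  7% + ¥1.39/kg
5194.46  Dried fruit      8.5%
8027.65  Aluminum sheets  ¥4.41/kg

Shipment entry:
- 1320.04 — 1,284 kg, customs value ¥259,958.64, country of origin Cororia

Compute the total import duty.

¥19,981.86

Line 1 (1320.04, Cororia, 1,284 kg, ¥259,958.64):
Base rate for 1320.04 is 7% + ¥1.39/kg.
Duty = ¥259,958.64 × 7% + 1,284 × ¥1.39 = ¥19,981.86.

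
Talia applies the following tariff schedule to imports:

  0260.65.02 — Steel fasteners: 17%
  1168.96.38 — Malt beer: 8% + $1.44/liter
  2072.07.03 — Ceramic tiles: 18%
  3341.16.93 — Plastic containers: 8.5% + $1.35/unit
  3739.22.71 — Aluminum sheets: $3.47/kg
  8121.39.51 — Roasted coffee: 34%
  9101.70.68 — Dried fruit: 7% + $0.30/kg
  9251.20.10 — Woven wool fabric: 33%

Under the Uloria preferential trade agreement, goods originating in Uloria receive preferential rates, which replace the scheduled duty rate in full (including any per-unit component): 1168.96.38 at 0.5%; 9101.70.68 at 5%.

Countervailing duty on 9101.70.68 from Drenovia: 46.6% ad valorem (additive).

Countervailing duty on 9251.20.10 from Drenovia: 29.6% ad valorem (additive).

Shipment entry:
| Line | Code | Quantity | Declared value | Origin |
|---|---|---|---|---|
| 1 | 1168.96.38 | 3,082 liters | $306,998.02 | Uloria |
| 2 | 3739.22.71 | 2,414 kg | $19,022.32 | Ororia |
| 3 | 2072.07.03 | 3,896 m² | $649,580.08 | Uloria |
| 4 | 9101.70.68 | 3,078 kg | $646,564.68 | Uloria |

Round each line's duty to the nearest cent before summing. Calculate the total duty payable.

$159,164.21

Line 1 (1168.96.38, Uloria, 3,082 liters, $306,998.02):
Base rate for 1168.96.38 is 8% + $1.44/liter.
Origin Uloria qualifies under the Talia–Uloria agreement and 1168.96.38 is covered: preferential rate 0.5% applies instead.
Duty = $306,998.02 × 0.5% = $1,534.99.
Line 2 (3739.22.71, Ororia, 2,414 kg, $19,022.32):
Base rate for 3739.22.71 is $3.47/kg.
Duty = 2,414 × $3.47 = $8,376.58.
Line 3 (2072.07.03, Uloria, 3,896 m², $649,580.08):
Base rate for 2072.07.03 is 18%.
Origin Uloria is the FTA partner but 2072.07.03 is not on the preference list; base rate stands.
Duty = $649,580.08 × 18% = $116,924.41.
Line 4 (9101.70.68, Uloria, 3,078 kg, $646,564.68):
Base rate for 9101.70.68 is 7% + $0.30/kg.
Origin Uloria qualifies under the Talia–Uloria agreement and 9101.70.68 is covered: preferential rate 5% applies instead.
The additional-duty order on 9101.70.68 targets Drenovia, not Uloria; it does not apply.
Duty = $646,564.68 × 5% = $32,328.23.
Total = $1,534.99 + $8,376.58 + $116,924.41 + $32,328.23 = $159,164.21.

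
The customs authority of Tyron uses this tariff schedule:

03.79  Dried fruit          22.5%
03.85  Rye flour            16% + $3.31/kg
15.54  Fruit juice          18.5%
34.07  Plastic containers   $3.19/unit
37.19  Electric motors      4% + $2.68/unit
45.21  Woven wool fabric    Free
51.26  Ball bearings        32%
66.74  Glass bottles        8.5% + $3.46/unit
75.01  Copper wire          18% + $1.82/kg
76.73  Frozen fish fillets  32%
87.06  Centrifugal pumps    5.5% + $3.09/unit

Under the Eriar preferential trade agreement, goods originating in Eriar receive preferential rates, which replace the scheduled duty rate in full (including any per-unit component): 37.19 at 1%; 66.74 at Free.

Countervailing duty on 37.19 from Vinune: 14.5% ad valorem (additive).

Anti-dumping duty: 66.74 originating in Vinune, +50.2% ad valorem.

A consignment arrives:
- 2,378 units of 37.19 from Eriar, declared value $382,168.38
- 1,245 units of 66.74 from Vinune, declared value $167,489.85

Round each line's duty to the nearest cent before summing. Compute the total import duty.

$106,445.92

Line 1 (37.19, Eriar, 2,378 units, $382,168.38):
Base rate for 37.19 is 4% + $2.68/unit.
Origin Eriar qualifies under the Tyron–Eriar agreement and 37.19 is covered: preferential rate 1% applies instead.
The additional-duty order on 37.19 targets Vinune, not Eriar; it does not apply.
Duty = $382,168.38 × 1% = $3,821.68.
Line 2 (66.74, Vinune, 1,245 units, $167,489.85):
Base rate for 66.74 is 8.5% + $3.46/unit.
66.74 has an FTA preferential rate, but origin Vinune is not Eriar; base rate stands.
Additional duty on 66.74 from Vinune: +50.2%. Applied ad valorem rate: 8.5% + 50.2% = 58.7%.
Duty = $167,489.85 × 58.7% + 1,245 × $3.46 = $102,624.24.
Total = $3,821.68 + $102,624.24 = $106,445.92.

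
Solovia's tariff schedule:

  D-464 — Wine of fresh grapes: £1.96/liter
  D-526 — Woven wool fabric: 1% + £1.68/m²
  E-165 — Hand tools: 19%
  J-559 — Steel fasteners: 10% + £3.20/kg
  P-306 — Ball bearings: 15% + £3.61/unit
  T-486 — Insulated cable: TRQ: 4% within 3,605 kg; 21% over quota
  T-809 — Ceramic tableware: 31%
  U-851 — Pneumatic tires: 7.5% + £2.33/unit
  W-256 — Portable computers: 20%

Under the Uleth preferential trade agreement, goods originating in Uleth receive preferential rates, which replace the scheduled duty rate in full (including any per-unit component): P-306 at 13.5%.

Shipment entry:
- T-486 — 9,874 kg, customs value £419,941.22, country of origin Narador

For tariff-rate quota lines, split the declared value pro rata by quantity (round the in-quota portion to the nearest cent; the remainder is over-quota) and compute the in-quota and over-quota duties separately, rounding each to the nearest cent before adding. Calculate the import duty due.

Line 1 (T-486, Narador, 9,874 kg, £419,941.22):
Code T-486 is under a tariff-rate quota (threshold 3,605 kg). In-quota: 3,605 kg at 4%; over-quota: 6,269 kg at 21%.
Pro-rata value split: in-quota = £419,941.22 × 3,605/9,874 = £153,320.65; over-quota = £419,941.22 − £153,320.65 = £266,620.57.
In-quota duty = £153,320.65 × 4% = £6,132.83. Over-quota duty = £266,620.57 × 21% = £55,990.32.
Line duty = £6,132.83 + £55,990.32 = £62,123.15.

£62,123.15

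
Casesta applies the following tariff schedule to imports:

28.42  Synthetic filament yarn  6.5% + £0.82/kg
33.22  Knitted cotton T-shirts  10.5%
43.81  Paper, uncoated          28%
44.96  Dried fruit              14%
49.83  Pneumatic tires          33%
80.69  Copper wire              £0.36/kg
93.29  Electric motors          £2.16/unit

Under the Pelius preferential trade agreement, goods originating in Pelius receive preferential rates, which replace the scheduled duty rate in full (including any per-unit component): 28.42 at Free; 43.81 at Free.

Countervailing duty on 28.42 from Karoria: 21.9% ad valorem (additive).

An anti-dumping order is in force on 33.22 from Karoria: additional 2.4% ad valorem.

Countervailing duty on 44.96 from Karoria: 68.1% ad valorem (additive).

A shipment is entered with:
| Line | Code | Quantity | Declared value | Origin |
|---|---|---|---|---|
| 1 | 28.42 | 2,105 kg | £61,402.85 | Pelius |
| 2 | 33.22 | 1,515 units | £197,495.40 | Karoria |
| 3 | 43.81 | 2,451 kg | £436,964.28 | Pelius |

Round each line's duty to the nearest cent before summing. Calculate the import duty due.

Line 1 (28.42, Pelius, 2,105 kg, £61,402.85):
Base rate for 28.42 is 6.5% + £0.82/kg.
Origin Pelius qualifies under the Casesta–Pelius agreement and 28.42 is covered: preferential rate Free applies instead.
The additional-duty order on 28.42 targets Karoria, not Pelius; it does not apply.
Duty = £61,402.85 × 0% = £0.00.
Line 2 (33.22, Karoria, 1,515 units, £197,495.40):
Base rate for 33.22 is 10.5%.
Additional duty on 33.22 from Karoria: +2.4%. Applied ad valorem rate: 10.5% + 2.4% = 12.9%.
Duty = £197,495.40 × 12.9% = £25,476.91.
Line 3 (43.81, Pelius, 2,451 kg, £436,964.28):
Base rate for 43.81 is 28%.
Origin Pelius qualifies under the Casesta–Pelius agreement and 43.81 is covered: preferential rate Free applies instead.
Duty = £436,964.28 × 0% = £0.00.
Total = £0.00 + £25,476.91 + £0.00 = £25,476.91.

£25,476.91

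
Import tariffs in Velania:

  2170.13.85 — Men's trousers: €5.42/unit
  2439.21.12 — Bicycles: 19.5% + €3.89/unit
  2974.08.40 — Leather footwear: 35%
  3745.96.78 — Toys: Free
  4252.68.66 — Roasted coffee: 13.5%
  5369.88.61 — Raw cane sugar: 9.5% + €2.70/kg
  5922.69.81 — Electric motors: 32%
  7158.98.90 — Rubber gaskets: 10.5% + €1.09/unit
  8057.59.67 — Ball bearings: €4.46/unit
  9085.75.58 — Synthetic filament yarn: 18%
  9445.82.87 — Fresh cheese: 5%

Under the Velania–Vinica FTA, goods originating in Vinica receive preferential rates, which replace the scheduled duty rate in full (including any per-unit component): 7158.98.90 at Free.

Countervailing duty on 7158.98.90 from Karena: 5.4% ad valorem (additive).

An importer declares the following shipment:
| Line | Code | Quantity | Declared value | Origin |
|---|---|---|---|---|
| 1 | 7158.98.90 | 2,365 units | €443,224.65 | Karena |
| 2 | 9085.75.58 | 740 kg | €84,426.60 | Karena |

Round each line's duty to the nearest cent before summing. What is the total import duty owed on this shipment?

Line 1 (7158.98.90, Karena, 2,365 units, €443,224.65):
Base rate for 7158.98.90 is 10.5% + €1.09/unit.
7158.98.90 has an FTA preferential rate, but origin Karena is not Vinica; base rate stands.
Additional duty on 7158.98.90 from Karena: +5.4%. Applied ad valorem rate: 10.5% + 5.4% = 15.9%.
Duty = €443,224.65 × 15.9% + 2,365 × €1.09 = €73,050.57.
Line 2 (9085.75.58, Karena, 740 kg, €84,426.60):
Base rate for 9085.75.58 is 18%.
Duty = €84,426.60 × 18% = €15,196.79.
Total = €73,050.57 + €15,196.79 = €88,247.36.

€88,247.36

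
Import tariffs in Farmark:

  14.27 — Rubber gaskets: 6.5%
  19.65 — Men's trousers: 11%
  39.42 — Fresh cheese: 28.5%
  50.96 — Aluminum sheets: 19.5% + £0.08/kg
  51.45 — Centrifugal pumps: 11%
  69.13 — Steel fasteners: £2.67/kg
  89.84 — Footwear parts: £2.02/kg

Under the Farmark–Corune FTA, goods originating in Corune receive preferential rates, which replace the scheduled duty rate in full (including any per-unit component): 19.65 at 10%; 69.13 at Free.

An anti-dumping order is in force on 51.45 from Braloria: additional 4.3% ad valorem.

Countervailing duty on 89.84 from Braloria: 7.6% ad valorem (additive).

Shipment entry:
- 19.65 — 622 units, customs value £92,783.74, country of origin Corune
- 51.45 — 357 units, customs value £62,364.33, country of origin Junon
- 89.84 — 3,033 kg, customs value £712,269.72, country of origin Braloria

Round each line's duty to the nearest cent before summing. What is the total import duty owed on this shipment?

Line 1 (19.65, Corune, 622 units, £92,783.74):
Base rate for 19.65 is 11%.
Origin Corune qualifies under the Farmark–Corune agreement and 19.65 is covered: preferential rate 10% applies instead.
Duty = £92,783.74 × 10% = £9,278.37.
Line 2 (51.45, Junon, 357 units, £62,364.33):
Base rate for 51.45 is 11%.
The additional-duty order on 51.45 targets Braloria, not Junon; it does not apply.
Duty = £62,364.33 × 11% = £6,860.08.
Line 3 (89.84, Braloria, 3,033 kg, £712,269.72):
Base rate for 89.84 is £2.02/kg.
Additional duty on 89.84 from Braloria: +7.6% ad valorem. Applied ad valorem rate = 7.6%.
Duty = £712,269.72 × 7.6% + 3,033 × £2.02 = £60,259.16.
Total = £9,278.37 + £6,860.08 + £60,259.16 = £76,397.61.

£76,397.61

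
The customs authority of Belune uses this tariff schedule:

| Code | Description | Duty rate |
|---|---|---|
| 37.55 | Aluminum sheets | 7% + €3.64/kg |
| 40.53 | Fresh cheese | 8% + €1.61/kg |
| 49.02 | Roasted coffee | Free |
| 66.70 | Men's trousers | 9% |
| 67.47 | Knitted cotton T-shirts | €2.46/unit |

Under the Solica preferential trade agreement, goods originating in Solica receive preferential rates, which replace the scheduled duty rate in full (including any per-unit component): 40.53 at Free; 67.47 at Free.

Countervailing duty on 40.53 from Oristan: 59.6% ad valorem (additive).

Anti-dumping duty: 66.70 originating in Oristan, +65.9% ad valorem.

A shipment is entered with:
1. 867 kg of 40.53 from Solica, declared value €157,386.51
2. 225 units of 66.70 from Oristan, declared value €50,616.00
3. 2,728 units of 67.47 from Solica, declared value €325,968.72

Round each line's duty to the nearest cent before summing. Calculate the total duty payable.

Line 1 (40.53, Solica, 867 kg, €157,386.51):
Base rate for 40.53 is 8% + €1.61/kg.
Origin Solica qualifies under the Belune–Solica agreement and 40.53 is covered: preferential rate Free applies instead.
The additional-duty order on 40.53 targets Oristan, not Solica; it does not apply.
Duty = €157,386.51 × 0% = €0.00.
Line 2 (66.70, Oristan, 225 units, €50,616.00):
Base rate for 66.70 is 9%.
Additional duty on 66.70 from Oristan: +65.9%. Applied ad valorem rate: 9% + 65.9% = 74.9%.
Duty = €50,616.00 × 74.9% = €37,911.38.
Line 3 (67.47, Solica, 2,728 units, €325,968.72):
Base rate for 67.47 is €2.46/unit.
Origin Solica qualifies under the Belune–Solica agreement and 67.47 is covered: preferential rate Free applies instead.
Duty = €325,968.72 × 0% = €0.00.
Total = €0.00 + €37,911.38 + €0.00 = €37,911.38.

€37,911.38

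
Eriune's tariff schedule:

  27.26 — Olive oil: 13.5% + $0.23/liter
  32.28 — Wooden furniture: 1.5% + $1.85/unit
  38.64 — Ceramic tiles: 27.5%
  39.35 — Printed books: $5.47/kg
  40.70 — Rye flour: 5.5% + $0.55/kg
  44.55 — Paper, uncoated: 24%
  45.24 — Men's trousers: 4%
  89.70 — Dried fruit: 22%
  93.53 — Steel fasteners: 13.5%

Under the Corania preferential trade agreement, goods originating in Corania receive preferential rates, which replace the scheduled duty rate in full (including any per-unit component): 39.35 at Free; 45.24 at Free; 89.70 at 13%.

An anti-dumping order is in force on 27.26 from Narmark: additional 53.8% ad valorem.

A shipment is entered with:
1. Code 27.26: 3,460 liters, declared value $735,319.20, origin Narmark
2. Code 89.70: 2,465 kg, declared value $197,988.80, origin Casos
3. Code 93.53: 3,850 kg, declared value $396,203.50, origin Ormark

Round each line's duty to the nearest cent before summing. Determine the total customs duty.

Line 1 (27.26, Narmark, 3,460 liters, $735,319.20):
Base rate for 27.26 is 13.5% + $0.23/liter.
Additional duty on 27.26 from Narmark: +53.8%. Applied ad valorem rate: 13.5% + 53.8% = 67.3%.
Duty = $735,319.20 × 67.3% + 3,460 × $0.23 = $495,665.62.
Line 2 (89.70, Casos, 2,465 kg, $197,988.80):
Base rate for 89.70 is 22%.
89.70 has an FTA preferential rate, but origin Casos is not Corania; base rate stands.
Duty = $197,988.80 × 22% = $43,557.54.
Line 3 (93.53, Ormark, 3,850 kg, $396,203.50):
Base rate for 93.53 is 13.5%.
Duty = $396,203.50 × 13.5% = $53,487.47.
Total = $495,665.62 + $43,557.54 + $53,487.47 = $592,710.63.

$592,710.63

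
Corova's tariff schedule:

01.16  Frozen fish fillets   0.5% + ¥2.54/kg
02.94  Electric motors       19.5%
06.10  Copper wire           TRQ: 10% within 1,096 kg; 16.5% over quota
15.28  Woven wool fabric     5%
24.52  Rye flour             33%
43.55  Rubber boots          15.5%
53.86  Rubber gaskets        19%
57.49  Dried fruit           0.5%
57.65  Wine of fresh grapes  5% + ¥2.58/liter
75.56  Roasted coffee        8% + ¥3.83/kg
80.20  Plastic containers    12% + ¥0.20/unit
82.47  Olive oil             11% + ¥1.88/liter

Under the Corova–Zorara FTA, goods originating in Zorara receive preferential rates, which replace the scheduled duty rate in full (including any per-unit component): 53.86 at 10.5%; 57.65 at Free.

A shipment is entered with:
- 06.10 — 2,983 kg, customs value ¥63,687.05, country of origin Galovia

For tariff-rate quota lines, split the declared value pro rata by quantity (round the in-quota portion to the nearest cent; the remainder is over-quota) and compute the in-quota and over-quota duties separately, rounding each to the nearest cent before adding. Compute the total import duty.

Line 1 (06.10, Galovia, 2,983 kg, ¥63,687.05):
Code 06.10 is under a tariff-rate quota (threshold 1,096 kg). In-quota: 1,096 kg at 10%; over-quota: 1,887 kg at 16.5%.
Pro-rata value split: in-quota = ¥63,687.05 × 1,096/2,983 = ¥23,399.60; over-quota = ¥63,687.05 − ¥23,399.60 = ¥40,287.45.
In-quota duty = ¥23,399.60 × 10% = ¥2,339.96. Over-quota duty = ¥40,287.45 × 16.5% = ¥6,647.43.
Line duty = ¥2,339.96 + ¥6,647.43 = ¥8,987.39.

¥8,987.39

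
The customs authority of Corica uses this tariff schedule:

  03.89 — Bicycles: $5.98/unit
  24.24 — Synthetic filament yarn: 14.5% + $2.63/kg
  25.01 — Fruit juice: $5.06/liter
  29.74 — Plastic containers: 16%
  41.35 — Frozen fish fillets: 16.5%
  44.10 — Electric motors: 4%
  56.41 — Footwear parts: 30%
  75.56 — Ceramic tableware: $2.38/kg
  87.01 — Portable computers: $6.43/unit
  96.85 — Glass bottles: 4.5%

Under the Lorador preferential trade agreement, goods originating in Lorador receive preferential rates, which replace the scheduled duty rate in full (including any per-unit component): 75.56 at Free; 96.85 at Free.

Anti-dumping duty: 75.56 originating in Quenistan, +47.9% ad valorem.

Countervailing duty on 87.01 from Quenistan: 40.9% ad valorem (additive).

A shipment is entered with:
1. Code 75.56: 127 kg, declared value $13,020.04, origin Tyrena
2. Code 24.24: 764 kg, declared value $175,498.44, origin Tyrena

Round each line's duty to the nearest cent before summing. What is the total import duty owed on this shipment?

$27,758.85

Line 1 (75.56, Tyrena, 127 kg, $13,020.04):
Base rate for 75.56 is $2.38/kg.
75.56 has an FTA preferential rate, but origin Tyrena is not Lorador; base rate stands.
The additional-duty order on 75.56 targets Quenistan, not Tyrena; it does not apply.
Duty = 127 × $2.38 = $302.26.
Line 2 (24.24, Tyrena, 764 kg, $175,498.44):
Base rate for 24.24 is 14.5% + $2.63/kg.
Duty = $175,498.44 × 14.5% + 764 × $2.63 = $27,456.59.
Total = $302.26 + $27,456.59 = $27,758.85.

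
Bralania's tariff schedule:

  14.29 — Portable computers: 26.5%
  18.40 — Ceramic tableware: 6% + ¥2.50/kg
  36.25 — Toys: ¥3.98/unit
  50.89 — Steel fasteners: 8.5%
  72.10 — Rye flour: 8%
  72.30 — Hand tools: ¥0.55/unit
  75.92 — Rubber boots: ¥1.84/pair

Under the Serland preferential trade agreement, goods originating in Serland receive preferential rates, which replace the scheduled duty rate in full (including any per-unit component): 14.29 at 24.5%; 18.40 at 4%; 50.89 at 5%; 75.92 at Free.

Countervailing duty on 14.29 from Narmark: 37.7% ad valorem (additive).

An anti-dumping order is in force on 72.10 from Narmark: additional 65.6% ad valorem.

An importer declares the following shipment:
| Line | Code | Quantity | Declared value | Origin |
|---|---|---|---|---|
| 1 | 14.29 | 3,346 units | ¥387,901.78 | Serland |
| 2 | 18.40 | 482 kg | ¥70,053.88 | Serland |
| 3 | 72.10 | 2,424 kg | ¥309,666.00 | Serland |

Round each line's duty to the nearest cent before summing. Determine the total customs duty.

¥122,611.38

Line 1 (14.29, Serland, 3,346 units, ¥387,901.78):
Base rate for 14.29 is 26.5%.
Origin Serland qualifies under the Bralania–Serland agreement and 14.29 is covered: preferential rate 24.5% applies instead.
The additional-duty order on 14.29 targets Narmark, not Serland; it does not apply.
Duty = ¥387,901.78 × 24.5% = ¥95,035.94.
Line 2 (18.40, Serland, 482 kg, ¥70,053.88):
Base rate for 18.40 is 6% + ¥2.50/kg.
Origin Serland qualifies under the Bralania–Serland agreement and 18.40 is covered: preferential rate 4% applies instead.
Duty = ¥70,053.88 × 4% = ¥2,802.16.
Line 3 (72.10, Serland, 2,424 kg, ¥309,666.00):
Base rate for 72.10 is 8%.
Origin Serland is the FTA partner but 72.10 is not on the preference list; base rate stands.
The additional-duty order on 72.10 targets Narmark, not Serland; it does not apply.
Duty = ¥309,666.00 × 8% = ¥24,773.28.
Total = ¥95,035.94 + ¥2,802.16 + ¥24,773.28 = ¥122,611.38.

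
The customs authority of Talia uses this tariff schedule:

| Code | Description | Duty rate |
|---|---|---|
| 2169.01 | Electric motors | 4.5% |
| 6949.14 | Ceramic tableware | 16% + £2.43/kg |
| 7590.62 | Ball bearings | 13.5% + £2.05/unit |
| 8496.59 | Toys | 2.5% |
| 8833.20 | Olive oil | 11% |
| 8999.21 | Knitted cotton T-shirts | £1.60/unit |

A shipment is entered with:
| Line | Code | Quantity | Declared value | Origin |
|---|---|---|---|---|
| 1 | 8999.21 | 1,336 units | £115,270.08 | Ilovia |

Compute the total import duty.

Line 1 (8999.21, Ilovia, 1,336 units, £115,270.08):
Base rate for 8999.21 is £1.60/unit.
Duty = 1,336 × £1.60 = £2,137.60.

£2,137.60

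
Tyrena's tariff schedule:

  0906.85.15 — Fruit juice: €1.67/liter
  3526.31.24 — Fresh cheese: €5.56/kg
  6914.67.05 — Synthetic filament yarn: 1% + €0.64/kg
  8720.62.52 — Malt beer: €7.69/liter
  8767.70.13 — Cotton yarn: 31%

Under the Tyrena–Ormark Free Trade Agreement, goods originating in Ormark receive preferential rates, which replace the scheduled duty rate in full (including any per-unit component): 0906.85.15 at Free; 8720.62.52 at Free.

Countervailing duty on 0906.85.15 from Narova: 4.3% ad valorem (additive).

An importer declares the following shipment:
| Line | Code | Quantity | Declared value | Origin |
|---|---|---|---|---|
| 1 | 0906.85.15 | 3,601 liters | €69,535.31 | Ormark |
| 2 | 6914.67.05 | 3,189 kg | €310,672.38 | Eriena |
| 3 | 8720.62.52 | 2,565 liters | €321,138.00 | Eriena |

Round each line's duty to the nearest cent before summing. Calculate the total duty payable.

Line 1 (0906.85.15, Ormark, 3,601 liters, €69,535.31):
Base rate for 0906.85.15 is €1.67/liter.
Origin Ormark qualifies under the Tyrena–Ormark agreement and 0906.85.15 is covered: preferential rate Free applies instead.
The additional-duty order on 0906.85.15 targets Narova, not Ormark; it does not apply.
Duty = €69,535.31 × 0% = €0.00.
Line 2 (6914.67.05, Eriena, 3,189 kg, €310,672.38):
Base rate for 6914.67.05 is 1% + €0.64/kg.
Duty = €310,672.38 × 1% + 3,189 × €0.64 = €5,147.68.
Line 3 (8720.62.52, Eriena, 2,565 liters, €321,138.00):
Base rate for 8720.62.52 is €7.69/liter.
8720.62.52 has an FTA preferential rate, but origin Eriena is not Ormark; base rate stands.
Duty = 2,565 × €7.69 = €19,724.85.
Total = €0.00 + €5,147.68 + €19,724.85 = €24,872.53.

€24,872.53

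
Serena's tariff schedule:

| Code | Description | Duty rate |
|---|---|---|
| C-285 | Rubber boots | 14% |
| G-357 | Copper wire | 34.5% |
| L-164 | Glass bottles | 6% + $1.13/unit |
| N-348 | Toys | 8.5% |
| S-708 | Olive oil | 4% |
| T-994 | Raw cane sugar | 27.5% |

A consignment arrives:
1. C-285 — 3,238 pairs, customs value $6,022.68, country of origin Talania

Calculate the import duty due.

Line 1 (C-285, Talania, 3,238 pairs, $6,022.68):
Base rate for C-285 is 14%.
Duty = $6,022.68 × 14% = $843.18.

$843.18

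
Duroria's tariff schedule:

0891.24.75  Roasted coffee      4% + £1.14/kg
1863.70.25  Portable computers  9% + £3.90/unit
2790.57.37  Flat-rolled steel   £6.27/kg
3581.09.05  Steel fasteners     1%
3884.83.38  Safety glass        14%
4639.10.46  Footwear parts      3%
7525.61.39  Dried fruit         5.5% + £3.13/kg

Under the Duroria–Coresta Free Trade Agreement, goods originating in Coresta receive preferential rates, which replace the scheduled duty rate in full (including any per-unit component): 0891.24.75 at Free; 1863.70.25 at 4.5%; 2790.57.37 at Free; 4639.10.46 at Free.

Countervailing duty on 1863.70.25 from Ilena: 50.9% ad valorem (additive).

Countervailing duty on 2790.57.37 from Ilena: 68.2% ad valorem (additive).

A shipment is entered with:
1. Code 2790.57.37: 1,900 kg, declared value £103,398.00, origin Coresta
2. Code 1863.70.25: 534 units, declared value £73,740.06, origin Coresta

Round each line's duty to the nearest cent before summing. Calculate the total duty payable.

£3,318.30

Line 1 (2790.57.37, Coresta, 1,900 kg, £103,398.00):
Base rate for 2790.57.37 is £6.27/kg.
Origin Coresta qualifies under the Duroria–Coresta agreement and 2790.57.37 is covered: preferential rate Free applies instead.
The additional-duty order on 2790.57.37 targets Ilena, not Coresta; it does not apply.
Duty = £103,398.00 × 0% = £0.00.
Line 2 (1863.70.25, Coresta, 534 units, £73,740.06):
Base rate for 1863.70.25 is 9% + £3.90/unit.
Origin Coresta qualifies under the Duroria–Coresta agreement and 1863.70.25 is covered: preferential rate 4.5% applies instead.
The additional-duty order on 1863.70.25 targets Ilena, not Coresta; it does not apply.
Duty = £73,740.06 × 4.5% = £3,318.30.
Total = £0.00 + £3,318.30 = £3,318.30.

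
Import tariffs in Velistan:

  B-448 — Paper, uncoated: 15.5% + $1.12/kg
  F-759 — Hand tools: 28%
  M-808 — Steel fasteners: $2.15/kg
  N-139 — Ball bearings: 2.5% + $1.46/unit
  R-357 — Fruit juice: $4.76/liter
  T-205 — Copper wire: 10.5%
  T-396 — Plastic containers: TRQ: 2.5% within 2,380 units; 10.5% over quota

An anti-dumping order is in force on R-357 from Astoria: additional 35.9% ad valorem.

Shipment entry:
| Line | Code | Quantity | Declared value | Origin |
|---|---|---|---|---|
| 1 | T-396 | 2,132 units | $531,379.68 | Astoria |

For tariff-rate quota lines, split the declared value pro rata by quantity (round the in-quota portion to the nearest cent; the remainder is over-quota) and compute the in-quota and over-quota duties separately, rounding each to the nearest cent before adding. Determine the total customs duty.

$13,284.49

Line 1 (T-396, Astoria, 2,132 units, $531,379.68):
Code T-396 is under a tariff-rate quota (threshold 2,380 units). Quantity 2,132 units is within the quota, so the in-quota rate 2.5% applies to the full value.
Duty = $531,379.68 × 2.5% = $13,284.49.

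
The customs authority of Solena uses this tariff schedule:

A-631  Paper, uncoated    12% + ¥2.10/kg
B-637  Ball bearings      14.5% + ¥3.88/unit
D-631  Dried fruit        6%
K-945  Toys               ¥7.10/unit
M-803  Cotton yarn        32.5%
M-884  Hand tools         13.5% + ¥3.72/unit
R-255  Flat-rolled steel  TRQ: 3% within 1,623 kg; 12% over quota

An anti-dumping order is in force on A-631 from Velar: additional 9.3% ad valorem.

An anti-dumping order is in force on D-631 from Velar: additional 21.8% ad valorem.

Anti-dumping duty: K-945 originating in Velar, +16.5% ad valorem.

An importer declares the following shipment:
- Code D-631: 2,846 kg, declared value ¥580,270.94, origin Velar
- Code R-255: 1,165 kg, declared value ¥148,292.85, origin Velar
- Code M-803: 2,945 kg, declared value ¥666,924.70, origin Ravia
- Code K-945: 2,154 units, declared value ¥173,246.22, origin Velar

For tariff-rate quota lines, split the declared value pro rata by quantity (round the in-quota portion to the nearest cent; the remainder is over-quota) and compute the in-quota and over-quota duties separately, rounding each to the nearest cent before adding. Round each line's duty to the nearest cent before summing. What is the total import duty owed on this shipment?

Line 1 (D-631, Velar, 2,846 kg, ¥580,270.94):
Base rate for D-631 is 6%.
Additional duty on D-631 from Velar: +21.8%. Applied ad valorem rate: 6% + 21.8% = 27.8%.
Duty = ¥580,270.94 × 27.8% = ¥161,315.32.
Line 2 (R-255, Velar, 1,165 kg, ¥148,292.85):
Code R-255 is under a tariff-rate quota (threshold 1,623 kg). Quantity 1,165 kg is within the quota, so the in-quota rate 3% applies to the full value.
Duty = ¥148,292.85 × 3% = ¥4,448.79.
Line 3 (M-803, Ravia, 2,945 kg, ¥666,924.70):
Base rate for M-803 is 32.5%.
Duty = ¥666,924.70 × 32.5% = ¥216,750.53.
Line 4 (K-945, Velar, 2,154 units, ¥173,246.22):
Base rate for K-945 is ¥7.10/unit.
Additional duty on K-945 from Velar: +16.5% ad valorem. Applied ad valorem rate = 16.5%.
Duty = ¥173,246.22 × 16.5% + 2,154 × ¥7.10 = ¥43,879.03.
Total = ¥161,315.32 + ¥4,448.79 + ¥216,750.53 + ¥43,879.03 = ¥426,393.67.

¥426,393.67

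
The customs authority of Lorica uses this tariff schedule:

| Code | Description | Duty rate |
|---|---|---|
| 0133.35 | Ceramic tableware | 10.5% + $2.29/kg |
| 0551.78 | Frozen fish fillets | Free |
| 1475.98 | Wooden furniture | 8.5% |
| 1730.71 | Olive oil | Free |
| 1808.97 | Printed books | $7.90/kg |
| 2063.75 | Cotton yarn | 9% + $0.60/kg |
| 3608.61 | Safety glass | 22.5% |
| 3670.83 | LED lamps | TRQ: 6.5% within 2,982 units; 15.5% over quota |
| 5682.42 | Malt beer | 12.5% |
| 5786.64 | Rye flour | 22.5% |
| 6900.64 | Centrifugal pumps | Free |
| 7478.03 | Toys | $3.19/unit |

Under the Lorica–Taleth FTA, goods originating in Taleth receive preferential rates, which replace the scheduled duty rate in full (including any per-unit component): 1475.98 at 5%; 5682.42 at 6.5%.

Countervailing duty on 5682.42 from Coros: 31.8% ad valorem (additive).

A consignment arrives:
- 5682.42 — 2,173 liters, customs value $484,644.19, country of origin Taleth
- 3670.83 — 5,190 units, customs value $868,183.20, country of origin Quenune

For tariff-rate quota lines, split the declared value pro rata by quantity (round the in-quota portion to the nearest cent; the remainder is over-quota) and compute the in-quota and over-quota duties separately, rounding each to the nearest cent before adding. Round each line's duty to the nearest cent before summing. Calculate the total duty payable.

Line 1 (5682.42, Taleth, 2,173 liters, $484,644.19):
Base rate for 5682.42 is 12.5%.
Origin Taleth qualifies under the Lorica–Taleth agreement and 5682.42 is covered: preferential rate 6.5% applies instead.
The additional-duty order on 5682.42 targets Coros, not Taleth; it does not apply.
Duty = $484,644.19 × 6.5% = $31,501.87.
Line 2 (3670.83, Quenune, 5,190 units, $868,183.20):
Code 3670.83 is under a tariff-rate quota (threshold 2,982 units). In-quota: 2,982 units at 6.5%; over-quota: 2,208 units at 15.5%.
Pro-rata value split: in-quota = $868,183.20 × 2,982/5,190 = $498,828.96; over-quota = $868,183.20 − $498,828.96 = $369,354.24.
In-quota duty = $498,828.96 × 6.5% = $32,423.88. Over-quota duty = $369,354.24 × 15.5% = $57,249.91.
Line duty = $32,423.88 + $57,249.91 = $89,673.79.
Total = $31,501.87 + $89,673.79 = $121,175.66.

$121,175.66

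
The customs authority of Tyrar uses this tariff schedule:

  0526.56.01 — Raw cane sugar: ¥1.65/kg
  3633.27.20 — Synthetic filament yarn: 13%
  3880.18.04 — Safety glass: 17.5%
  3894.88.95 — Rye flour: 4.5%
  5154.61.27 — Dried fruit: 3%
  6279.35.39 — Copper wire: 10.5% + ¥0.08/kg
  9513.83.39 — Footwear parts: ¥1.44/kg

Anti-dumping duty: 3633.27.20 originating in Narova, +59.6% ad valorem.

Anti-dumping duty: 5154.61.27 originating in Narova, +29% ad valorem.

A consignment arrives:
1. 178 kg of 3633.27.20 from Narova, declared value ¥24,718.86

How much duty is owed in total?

¥17,945.89

Line 1 (3633.27.20, Narova, 178 kg, ¥24,718.86):
Base rate for 3633.27.20 is 13%.
Additional duty on 3633.27.20 from Narova: +59.6%. Applied ad valorem rate: 13% + 59.6% = 72.6%.
Duty = ¥24,718.86 × 72.6% = ¥17,945.89.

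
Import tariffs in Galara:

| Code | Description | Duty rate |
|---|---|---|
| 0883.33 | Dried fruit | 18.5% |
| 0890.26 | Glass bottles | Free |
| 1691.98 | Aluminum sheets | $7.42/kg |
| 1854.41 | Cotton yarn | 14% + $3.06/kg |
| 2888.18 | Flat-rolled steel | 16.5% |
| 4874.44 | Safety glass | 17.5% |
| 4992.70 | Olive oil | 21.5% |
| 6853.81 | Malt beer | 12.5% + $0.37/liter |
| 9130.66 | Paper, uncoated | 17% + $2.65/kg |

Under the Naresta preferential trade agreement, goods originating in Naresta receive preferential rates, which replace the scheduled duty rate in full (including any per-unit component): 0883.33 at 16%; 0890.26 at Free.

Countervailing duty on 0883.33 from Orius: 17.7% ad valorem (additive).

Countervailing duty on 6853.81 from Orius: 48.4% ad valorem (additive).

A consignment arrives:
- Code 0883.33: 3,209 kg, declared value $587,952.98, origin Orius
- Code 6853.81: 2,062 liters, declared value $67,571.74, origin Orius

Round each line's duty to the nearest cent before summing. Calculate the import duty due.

$254,753.11

Line 1 (0883.33, Orius, 3,209 kg, $587,952.98):
Base rate for 0883.33 is 18.5%.
0883.33 has an FTA preferential rate, but origin Orius is not Naresta; base rate stands.
Additional duty on 0883.33 from Orius: +17.7%. Applied ad valorem rate: 18.5% + 17.7% = 36.2%.
Duty = $587,952.98 × 36.2% = $212,838.98.
Line 2 (6853.81, Orius, 2,062 liters, $67,571.74):
Base rate for 6853.81 is 12.5% + $0.37/liter.
Additional duty on 6853.81 from Orius: +48.4%. Applied ad valorem rate: 12.5% + 48.4% = 60.9%.
Duty = $67,571.74 × 60.9% + 2,062 × $0.37 = $41,914.13.
Total = $212,838.98 + $41,914.13 = $254,753.11.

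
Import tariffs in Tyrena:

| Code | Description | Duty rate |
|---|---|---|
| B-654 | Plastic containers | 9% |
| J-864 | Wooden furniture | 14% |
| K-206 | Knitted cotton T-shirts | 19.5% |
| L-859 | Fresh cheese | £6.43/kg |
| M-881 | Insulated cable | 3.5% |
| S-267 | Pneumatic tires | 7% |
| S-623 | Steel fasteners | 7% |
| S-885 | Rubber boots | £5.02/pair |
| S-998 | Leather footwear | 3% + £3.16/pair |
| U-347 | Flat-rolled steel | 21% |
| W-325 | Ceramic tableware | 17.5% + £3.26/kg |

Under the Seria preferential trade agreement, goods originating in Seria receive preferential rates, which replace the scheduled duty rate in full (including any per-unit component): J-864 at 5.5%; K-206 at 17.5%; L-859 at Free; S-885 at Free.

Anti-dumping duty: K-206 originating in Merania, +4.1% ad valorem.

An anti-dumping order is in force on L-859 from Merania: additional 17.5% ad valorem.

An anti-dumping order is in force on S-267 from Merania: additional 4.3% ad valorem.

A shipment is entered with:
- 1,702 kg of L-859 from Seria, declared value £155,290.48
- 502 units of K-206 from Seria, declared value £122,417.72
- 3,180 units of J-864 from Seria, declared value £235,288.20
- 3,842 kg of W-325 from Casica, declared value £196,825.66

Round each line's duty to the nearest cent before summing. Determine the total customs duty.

Line 1 (L-859, Seria, 1,702 kg, £155,290.48):
Base rate for L-859 is £6.43/kg.
Origin Seria qualifies under the Tyrena–Seria agreement and L-859 is covered: preferential rate Free applies instead.
The additional-duty order on L-859 targets Merania, not Seria; it does not apply.
Duty = £155,290.48 × 0% = £0.00.
Line 2 (K-206, Seria, 502 units, £122,417.72):
Base rate for K-206 is 19.5%.
Origin Seria qualifies under the Tyrena–Seria agreement and K-206 is covered: preferential rate 17.5% applies instead.
The additional-duty order on K-206 targets Merania, not Seria; it does not apply.
Duty = £122,417.72 × 17.5% = £21,423.10.
Line 3 (J-864, Seria, 3,180 units, £235,288.20):
Base rate for J-864 is 14%.
Origin Seria qualifies under the Tyrena–Seria agreement and J-864 is covered: preferential rate 5.5% applies instead.
Duty = £235,288.20 × 5.5% = £12,940.85.
Line 4 (W-325, Casica, 3,842 kg, £196,825.66):
Base rate for W-325 is 17.5% + £3.26/kg.
Duty = £196,825.66 × 17.5% + 3,842 × £3.26 = £46,969.41.
Total = £0.00 + £21,423.10 + £12,940.85 + £46,969.41 = £81,333.36.

£81,333.36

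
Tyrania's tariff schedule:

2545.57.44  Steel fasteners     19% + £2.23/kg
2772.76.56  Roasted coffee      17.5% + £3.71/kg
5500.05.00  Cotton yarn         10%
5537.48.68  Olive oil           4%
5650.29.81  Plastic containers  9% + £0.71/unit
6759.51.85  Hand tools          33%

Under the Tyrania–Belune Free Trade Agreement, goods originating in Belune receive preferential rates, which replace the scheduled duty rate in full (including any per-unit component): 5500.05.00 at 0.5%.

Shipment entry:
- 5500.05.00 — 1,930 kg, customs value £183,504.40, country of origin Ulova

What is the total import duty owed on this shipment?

Line 1 (5500.05.00, Ulova, 1,930 kg, £183,504.40):
Base rate for 5500.05.00 is 10%.
5500.05.00 has an FTA preferential rate, but origin Ulova is not Belune; base rate stands.
Duty = £183,504.40 × 10% = £18,350.44.

£18,350.44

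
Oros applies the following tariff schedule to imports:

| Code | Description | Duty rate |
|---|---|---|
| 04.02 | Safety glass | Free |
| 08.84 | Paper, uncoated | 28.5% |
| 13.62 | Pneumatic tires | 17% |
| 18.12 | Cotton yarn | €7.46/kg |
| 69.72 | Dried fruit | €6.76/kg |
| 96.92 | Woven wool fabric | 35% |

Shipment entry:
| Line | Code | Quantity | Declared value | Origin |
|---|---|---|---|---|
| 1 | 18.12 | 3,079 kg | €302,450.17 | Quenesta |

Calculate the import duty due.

€22,969.34

Line 1 (18.12, Quenesta, 3,079 kg, €302,450.17):
Base rate for 18.12 is €7.46/kg.
Duty = 3,079 × €7.46 = €22,969.34.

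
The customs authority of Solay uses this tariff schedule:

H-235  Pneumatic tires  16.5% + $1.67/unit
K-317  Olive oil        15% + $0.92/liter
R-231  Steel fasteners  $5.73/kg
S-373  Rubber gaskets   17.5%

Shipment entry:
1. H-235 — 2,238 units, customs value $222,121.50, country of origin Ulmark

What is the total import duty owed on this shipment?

$40,387.51

Line 1 (H-235, Ulmark, 2,238 units, $222,121.50):
Base rate for H-235 is 16.5% + $1.67/unit.
Duty = $222,121.50 × 16.5% + 2,238 × $1.67 = $40,387.51.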